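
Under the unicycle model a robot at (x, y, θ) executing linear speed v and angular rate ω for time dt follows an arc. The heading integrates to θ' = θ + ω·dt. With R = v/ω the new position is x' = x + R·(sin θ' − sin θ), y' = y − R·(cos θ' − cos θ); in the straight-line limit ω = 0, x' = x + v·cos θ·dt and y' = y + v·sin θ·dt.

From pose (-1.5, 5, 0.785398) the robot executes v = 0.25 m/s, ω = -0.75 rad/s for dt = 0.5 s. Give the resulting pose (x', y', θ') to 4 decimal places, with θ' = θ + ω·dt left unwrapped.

θ' = 0.7854 + -0.75·0.5 = 0.4104
R = v/ω = 0.25/-0.75 = -0.3333
x' = -1.5 + -0.3333·(sin 0.4104 − sin 0.7854) = -1.3973
y' = 5 − -0.3333·(cos 0.4104 − cos 0.7854) = 5.0700

(-1.3973, 5.0700, 0.4104)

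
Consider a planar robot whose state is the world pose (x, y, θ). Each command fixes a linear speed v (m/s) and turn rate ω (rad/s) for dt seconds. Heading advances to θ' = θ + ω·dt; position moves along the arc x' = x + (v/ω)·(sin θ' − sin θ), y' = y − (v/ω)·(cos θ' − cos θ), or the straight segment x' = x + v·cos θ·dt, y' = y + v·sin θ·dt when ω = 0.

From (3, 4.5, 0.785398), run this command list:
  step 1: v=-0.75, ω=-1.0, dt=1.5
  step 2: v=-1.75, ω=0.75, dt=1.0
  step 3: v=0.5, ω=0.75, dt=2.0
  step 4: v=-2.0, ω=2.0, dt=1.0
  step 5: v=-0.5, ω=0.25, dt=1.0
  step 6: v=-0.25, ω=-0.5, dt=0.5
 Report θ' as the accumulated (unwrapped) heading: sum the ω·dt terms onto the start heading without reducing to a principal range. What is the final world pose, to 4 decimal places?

step 1: θ'=-0.7146 (R=0.7500) → pose (1.9782, 4.4638, -0.7146)
step 2: θ'=0.0354 (R=-2.3333) → pose (0.3665, 5.0332, 0.0354)
step 3: θ'=1.5354 (R=0.6667) → pose (1.0092, 5.6758, 1.5354)
step 4: θ'=3.5354 (R=-1.0000) → pose (2.3923, 4.7170, 3.5354)
step 5: θ'=3.7854 (R=-2.0000) → pose (2.8253, 4.9643, 3.7854)
step 6: θ'=3.5354 (R=0.5000) → pose (2.9336, 5.0261, 3.5354)

(2.9336, 5.0261, 3.5354)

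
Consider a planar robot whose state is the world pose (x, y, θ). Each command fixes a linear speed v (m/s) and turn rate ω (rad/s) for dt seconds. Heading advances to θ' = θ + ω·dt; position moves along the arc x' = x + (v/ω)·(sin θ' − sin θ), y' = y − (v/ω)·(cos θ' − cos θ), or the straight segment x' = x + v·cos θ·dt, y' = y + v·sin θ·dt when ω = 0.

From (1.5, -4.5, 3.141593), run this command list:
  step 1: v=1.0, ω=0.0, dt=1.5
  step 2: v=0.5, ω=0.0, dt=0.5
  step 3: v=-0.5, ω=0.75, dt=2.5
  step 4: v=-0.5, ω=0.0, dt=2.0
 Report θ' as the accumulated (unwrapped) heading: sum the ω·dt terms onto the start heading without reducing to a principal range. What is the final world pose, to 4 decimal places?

step 1: θ'=3.1416 (straight) → pose (0.0000, -4.5000, 3.1416)
step 2: θ'=3.1416 (straight) → pose (-0.2500, -4.5000, 3.1416)
step 3: θ'=5.0166 (R=-0.6667) → pose (0.3861, -3.6336, 5.0166)
step 4: θ'=5.0166 (straight) → pose (0.0865, -2.6796, 5.0166)

(0.0865, -2.6796, 5.0166)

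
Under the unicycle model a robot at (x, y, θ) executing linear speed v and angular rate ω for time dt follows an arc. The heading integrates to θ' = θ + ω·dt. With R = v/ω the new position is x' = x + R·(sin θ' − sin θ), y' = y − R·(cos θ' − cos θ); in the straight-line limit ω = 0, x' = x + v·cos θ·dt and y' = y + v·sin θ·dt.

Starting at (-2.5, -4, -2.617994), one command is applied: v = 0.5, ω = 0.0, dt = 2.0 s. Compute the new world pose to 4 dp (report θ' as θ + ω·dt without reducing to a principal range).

θ' = -2.6180 + 0.0·2.0 = -2.6180
ω = 0 → straight: x' = -2.5 + 0.5·cos(-2.6180)·2.0 = -3.3660
y' = -4 + 0.5·sin(-2.6180)·2.0 = -4.5000

(-3.3660, -4.5000, -2.6180)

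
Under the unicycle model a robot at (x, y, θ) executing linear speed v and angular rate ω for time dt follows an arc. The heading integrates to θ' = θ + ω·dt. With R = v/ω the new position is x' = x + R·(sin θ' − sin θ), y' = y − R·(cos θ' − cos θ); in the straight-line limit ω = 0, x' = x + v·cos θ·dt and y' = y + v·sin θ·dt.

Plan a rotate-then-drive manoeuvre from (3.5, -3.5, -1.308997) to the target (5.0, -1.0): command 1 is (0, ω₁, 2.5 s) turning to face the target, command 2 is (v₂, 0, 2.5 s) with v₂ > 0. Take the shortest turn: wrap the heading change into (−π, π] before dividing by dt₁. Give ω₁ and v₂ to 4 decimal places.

ω₁ = 0.9357, v₂ = 1.1662

heading to target = atan2(-1−-3.5, 5−3.5) = 1.0304
Δθ = wrap(1.0304 − -1.3090) = 2.3394; ω₁ = Δθ/dt₁ = 0.9357
distance = √((5−3.5)² + (-1−-3.5)²) = 2.9155; v₂ = distance/dt₂ = 1.1662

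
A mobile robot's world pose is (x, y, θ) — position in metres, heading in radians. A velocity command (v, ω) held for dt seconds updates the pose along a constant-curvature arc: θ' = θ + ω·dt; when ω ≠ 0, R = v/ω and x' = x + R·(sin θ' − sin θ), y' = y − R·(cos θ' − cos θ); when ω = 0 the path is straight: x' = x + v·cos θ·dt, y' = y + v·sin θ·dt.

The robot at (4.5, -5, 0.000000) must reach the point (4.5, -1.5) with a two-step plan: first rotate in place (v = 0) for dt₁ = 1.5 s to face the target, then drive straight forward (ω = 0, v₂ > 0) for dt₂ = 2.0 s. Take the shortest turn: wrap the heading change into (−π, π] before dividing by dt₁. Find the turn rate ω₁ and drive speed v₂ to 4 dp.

heading to target = atan2(-1.5−-5, 4.5−4.5) = 1.5708
Δθ = wrap(1.5708 − 0.0000) = 1.5708; ω₁ = Δθ/dt₁ = 1.0472
distance = √((4.5−4.5)² + (-1.5−-5)²) = 3.5000; v₂ = distance/dt₂ = 1.7500

ω₁ = 1.0472, v₂ = 1.7500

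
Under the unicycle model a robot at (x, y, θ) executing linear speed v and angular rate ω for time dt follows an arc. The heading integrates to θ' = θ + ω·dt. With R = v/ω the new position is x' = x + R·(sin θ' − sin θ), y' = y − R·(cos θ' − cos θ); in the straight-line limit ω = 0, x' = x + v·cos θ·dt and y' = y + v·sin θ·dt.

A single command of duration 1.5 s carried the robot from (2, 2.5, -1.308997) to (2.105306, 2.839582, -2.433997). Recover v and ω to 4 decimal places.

Δθ = -2.433997 − -1.308997 = -1.125000
ω = Δθ/dt = -1.125000/1.5 = -0.7500
R = −Δy/(cos θ' − cos θ) = 0.3333
v = R·ω = 0.3333·-0.7500 = -0.2500

v = -0.2500, ω = -0.7500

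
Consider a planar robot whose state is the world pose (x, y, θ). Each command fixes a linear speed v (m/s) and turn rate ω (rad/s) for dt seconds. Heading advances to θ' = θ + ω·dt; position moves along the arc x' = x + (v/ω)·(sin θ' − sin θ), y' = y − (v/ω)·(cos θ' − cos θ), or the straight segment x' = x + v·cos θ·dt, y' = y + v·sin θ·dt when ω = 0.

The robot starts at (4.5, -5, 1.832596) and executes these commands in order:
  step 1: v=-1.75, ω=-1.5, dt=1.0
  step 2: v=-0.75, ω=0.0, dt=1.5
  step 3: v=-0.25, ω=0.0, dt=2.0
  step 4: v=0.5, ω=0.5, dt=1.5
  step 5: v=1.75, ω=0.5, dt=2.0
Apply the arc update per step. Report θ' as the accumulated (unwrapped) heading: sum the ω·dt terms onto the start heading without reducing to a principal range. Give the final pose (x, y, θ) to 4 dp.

step 1: θ'=0.3326 (R=1.1667) → pose (3.7540, -6.4047, 0.3326)
step 2: θ'=0.3326 (straight) → pose (2.6907, -6.7720, 0.3326)
step 3: θ'=0.3326 (straight) → pose (2.2181, -6.9352, 0.3326)
step 4: θ'=1.0826 (R=1.0000) → pose (2.7747, -6.4591, 1.0826)
step 5: θ'=2.0826 (R=3.5000) → pose (2.7351, -3.1033, 2.0826)

(2.7351, -3.1033, 2.0826)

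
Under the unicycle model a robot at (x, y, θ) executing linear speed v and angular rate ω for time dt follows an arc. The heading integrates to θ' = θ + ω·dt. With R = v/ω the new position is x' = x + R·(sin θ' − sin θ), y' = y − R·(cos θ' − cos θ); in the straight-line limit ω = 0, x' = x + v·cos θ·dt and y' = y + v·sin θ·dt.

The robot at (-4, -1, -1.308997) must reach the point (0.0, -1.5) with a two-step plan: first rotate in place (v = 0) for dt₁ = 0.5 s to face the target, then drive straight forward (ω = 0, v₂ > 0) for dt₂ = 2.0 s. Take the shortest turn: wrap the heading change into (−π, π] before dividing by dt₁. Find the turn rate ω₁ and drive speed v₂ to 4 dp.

heading to target = atan2(-1.5−-1, 0−-4) = -0.1244
Δθ = wrap(-0.1244 − -1.3090) = 1.1846; ω₁ = Δθ/dt₁ = 2.3693
distance = √((0−-4)² + (-1.5−-1)²) = 4.0311; v₂ = distance/dt₂ = 2.0156

ω₁ = 2.3693, v₂ = 2.0156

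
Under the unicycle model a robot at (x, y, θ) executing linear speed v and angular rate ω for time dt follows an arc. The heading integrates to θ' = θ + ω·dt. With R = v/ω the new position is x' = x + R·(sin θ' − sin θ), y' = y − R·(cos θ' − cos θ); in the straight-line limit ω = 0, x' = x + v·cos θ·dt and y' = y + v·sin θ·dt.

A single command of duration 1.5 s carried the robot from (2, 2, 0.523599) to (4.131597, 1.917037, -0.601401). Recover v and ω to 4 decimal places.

Δθ = -0.601401 − 0.523599 = -1.125000
ω = Δθ/dt = -1.125000/1.5 = -0.7500
R = Δx/(sin θ' − sin θ) = -2.0000
v = R·ω = -2.0000·-0.7500 = 1.5000

v = 1.5000, ω = -0.7500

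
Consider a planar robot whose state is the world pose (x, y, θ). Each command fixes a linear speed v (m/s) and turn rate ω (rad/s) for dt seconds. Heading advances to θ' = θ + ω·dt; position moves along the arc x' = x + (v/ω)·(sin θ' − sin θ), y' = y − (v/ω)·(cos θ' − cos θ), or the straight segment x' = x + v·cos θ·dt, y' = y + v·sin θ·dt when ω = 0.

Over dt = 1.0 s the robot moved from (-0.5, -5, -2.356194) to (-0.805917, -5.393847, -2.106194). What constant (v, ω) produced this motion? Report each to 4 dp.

v = 0.5000, ω = 0.2500

Δθ = -2.106194 − -2.356194 = 0.250000
ω = Δθ/dt = 0.250000/1.0 = 0.2500
R = −Δy/(cos θ' − cos θ) = 2.0000
v = R·ω = 2.0000·0.2500 = 0.5000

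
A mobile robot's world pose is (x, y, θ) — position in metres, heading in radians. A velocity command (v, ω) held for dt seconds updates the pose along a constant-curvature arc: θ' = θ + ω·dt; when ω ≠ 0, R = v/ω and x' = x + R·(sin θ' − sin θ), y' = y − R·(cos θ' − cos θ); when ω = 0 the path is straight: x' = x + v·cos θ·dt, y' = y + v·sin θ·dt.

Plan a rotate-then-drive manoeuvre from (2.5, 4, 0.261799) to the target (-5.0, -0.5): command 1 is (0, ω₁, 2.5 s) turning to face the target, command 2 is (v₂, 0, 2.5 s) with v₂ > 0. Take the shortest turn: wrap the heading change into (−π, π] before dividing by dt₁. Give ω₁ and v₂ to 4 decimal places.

ω₁ = -1.1452, v₂ = 3.4986

heading to target = atan2(-0.5−4, -5−2.5) = -2.6012
Δθ = wrap(-2.6012 − 0.2618) = -2.8630; ω₁ = Δθ/dt₁ = -1.1452
distance = √((-5−2.5)² + (-0.5−4)²) = 8.7464; v₂ = distance/dt₂ = 3.4986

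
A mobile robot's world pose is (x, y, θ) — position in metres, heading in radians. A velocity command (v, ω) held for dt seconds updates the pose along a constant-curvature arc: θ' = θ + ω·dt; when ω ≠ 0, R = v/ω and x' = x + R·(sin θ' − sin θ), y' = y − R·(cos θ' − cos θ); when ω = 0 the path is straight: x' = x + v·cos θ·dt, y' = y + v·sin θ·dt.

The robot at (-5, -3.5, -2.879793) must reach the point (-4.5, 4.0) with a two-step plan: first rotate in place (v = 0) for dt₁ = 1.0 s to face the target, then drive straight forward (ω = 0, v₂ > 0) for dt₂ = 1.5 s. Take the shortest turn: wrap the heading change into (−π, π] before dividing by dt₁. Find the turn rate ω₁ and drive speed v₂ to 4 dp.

ω₁ = -1.8992, v₂ = 5.0111

heading to target = atan2(4−-3.5, -4.5−-5) = 1.5042
Δθ = wrap(1.5042 − -2.8798) = -1.8992; ω₁ = Δθ/dt₁ = -1.8992
distance = √((-4.5−-5)² + (4−-3.5)²) = 7.5166; v₂ = distance/dt₂ = 5.0111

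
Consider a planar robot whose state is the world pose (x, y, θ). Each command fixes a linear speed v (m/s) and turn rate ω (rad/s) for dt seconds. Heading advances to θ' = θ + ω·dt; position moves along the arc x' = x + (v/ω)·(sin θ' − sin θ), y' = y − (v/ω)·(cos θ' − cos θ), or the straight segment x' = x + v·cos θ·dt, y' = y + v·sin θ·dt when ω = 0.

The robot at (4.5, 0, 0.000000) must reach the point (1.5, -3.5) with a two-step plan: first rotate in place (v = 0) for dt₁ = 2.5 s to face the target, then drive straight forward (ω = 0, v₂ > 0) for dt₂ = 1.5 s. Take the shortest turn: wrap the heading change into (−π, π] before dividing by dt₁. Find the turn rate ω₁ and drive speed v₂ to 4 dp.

heading to target = atan2(-3.5−0, 1.5−4.5) = -2.2794
Δθ = wrap(-2.2794 − 0.0000) = -2.2794; ω₁ = Δθ/dt₁ = -0.9118
distance = √((1.5−4.5)² + (-3.5−0)²) = 4.6098; v₂ = distance/dt₂ = 3.0732

ω₁ = -0.9118, v₂ = 3.0732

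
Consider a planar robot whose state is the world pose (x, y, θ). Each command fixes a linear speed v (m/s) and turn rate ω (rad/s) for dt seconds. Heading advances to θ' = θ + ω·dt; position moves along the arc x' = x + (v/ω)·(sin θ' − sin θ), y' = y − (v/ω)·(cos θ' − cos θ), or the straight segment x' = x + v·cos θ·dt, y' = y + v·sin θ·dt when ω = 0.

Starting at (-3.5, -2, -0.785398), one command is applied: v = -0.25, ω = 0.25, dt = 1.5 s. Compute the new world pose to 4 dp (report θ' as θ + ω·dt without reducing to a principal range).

θ' = -0.7854 + 0.25·1.5 = -0.4104
R = v/ω = -0.25/0.25 = -1.0000
x' = -3.5 + -1.0000·(sin -0.4104 − sin -0.7854) = -3.8081
y' = -2 − -1.0000·(cos -0.4104 − cos -0.7854) = -1.7901

(-3.8081, -1.7901, -0.4104)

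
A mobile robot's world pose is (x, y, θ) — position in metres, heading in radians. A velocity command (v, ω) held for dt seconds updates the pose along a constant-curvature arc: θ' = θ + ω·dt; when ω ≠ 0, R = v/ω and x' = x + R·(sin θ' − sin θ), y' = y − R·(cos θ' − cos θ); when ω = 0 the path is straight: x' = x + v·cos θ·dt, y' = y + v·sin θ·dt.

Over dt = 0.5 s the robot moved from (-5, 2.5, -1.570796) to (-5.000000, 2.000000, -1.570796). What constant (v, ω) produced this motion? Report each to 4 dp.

Δθ = -1.570796 − -1.570796 = 0.000000
ω = Δθ/dt = 0.000000/0.5 = 0.0000
ω = 0 → v = (Δx·cos θ + Δy·sin θ)/dt = 1.0000

v = 1.0000, ω = 0.0000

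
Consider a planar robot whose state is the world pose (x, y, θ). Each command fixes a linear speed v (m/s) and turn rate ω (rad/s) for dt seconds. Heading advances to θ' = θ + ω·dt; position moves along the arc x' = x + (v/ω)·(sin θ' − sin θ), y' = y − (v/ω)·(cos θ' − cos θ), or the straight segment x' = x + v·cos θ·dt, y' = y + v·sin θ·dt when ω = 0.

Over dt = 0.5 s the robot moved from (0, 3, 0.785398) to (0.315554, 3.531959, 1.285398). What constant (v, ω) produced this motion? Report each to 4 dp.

v = 1.2500, ω = 1.0000

Δθ = 1.285398 − 0.785398 = 0.500000
ω = Δθ/dt = 0.500000/0.5 = 1.0000
R = −Δy/(cos θ' − cos θ) = 1.2500
v = R·ω = 1.2500·1.0000 = 1.2500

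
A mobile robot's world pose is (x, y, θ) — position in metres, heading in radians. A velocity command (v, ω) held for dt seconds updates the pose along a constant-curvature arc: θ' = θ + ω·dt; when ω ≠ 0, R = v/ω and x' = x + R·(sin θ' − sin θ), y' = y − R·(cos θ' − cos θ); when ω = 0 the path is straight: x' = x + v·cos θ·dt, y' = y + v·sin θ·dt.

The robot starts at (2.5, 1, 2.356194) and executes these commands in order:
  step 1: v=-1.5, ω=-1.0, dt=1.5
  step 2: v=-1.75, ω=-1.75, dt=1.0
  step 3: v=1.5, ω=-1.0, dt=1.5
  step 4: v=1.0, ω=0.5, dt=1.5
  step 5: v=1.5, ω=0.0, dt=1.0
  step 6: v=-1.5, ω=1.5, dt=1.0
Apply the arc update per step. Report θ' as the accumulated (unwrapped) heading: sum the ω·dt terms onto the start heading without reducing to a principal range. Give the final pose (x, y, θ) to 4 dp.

step 1: θ'=0.8562 (R=1.5000) → pose (2.5724, -1.0436, 0.8562)
step 2: θ'=-0.8938 (R=1.0000) → pose (1.0376, -1.0148, -0.8938)
step 3: θ'=-2.3938 (R=-1.5000) → pose (0.8884, -3.0542, -2.3938)
step 4: θ'=-1.6438 (R=2.0000) → pose (0.2538, -4.3747, -1.6438)
step 5: θ'=-1.6438 (straight) → pose (0.1443, -5.8707, -1.6438)
step 6: θ'=-0.1438 (R=-1.0000) → pose (-0.7097, -4.8081, -0.1438)

(-0.7097, -4.8081, -0.1438)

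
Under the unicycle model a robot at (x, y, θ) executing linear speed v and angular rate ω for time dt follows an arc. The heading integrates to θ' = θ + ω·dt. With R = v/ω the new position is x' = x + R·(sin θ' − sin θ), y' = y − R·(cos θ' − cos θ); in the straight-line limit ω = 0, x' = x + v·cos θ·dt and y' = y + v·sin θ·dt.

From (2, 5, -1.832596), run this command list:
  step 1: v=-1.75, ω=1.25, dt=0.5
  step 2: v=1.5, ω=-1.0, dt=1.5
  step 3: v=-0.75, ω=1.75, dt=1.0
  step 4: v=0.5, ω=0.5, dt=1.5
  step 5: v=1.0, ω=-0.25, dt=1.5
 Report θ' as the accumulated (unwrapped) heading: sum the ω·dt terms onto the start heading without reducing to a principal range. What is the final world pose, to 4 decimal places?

(3.3433, 3.6243, -0.5826)

step 1: θ'=-1.2076 (R=-1.4000) → pose (1.9564, 5.8597, -1.2076)
step 2: θ'=-2.7076 (R=-1.5000) → pose (1.1850, 3.9659, -2.7076)
step 3: θ'=-0.9576 (R=-0.4286) → pose (1.3553, 4.6014, -0.9576)
step 4: θ'=-0.2076 (R=1.0000) → pose (1.9670, 4.1983, -0.2076)
step 5: θ'=-0.5826 (R=-4.0000) → pose (3.3433, 3.6243, -0.5826)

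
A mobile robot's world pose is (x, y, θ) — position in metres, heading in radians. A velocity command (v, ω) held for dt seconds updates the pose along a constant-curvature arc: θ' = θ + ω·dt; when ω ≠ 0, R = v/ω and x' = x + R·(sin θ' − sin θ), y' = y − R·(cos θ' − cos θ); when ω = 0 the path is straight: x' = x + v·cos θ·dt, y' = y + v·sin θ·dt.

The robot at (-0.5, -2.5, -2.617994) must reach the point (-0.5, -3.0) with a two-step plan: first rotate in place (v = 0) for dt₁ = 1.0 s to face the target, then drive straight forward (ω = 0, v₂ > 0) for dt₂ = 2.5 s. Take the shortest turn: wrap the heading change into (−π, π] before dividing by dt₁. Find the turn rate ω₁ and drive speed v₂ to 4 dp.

heading to target = atan2(-3−-2.5, -0.5−-0.5) = -1.5708
Δθ = wrap(-1.5708 − -2.6180) = 1.0472; ω₁ = Δθ/dt₁ = 1.0472
distance = √((-0.5−-0.5)² + (-3−-2.5)²) = 0.5000; v₂ = distance/dt₂ = 0.2000

ω₁ = 1.0472, v₂ = 0.2000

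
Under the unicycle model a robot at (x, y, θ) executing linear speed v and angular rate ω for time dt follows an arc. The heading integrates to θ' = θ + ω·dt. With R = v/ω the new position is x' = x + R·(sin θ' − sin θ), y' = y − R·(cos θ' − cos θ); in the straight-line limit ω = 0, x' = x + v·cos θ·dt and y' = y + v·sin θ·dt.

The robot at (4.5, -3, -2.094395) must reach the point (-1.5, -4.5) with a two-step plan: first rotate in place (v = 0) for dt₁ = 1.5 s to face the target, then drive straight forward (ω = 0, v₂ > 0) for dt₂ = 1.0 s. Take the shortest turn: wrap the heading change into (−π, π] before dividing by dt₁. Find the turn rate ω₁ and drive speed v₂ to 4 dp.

ω₁ = -0.5348, v₂ = 6.1847

heading to target = atan2(-4.5−-3, -1.5−4.5) = -2.8966
Δθ = wrap(-2.8966 − -2.0944) = -0.8022; ω₁ = Δθ/dt₁ = -0.5348
distance = √((-1.5−4.5)² + (-4.5−-3)²) = 6.1847; v₂ = distance/dt₂ = 6.1847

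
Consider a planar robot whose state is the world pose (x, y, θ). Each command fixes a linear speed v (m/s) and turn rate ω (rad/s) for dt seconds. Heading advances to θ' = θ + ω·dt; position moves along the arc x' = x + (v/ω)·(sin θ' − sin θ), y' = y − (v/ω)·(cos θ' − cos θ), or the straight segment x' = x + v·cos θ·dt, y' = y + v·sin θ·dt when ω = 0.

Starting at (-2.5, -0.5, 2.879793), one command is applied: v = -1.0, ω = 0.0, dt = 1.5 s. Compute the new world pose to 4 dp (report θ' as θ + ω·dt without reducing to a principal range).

θ' = 2.8798 + 0.0·1.5 = 2.8798
ω = 0 → straight: x' = -2.5 + -1.0·cos(2.8798)·1.5 = -1.0511
y' = -0.5 + -1.0·sin(2.8798)·1.5 = -0.8882

(-1.0511, -0.8882, 2.8798)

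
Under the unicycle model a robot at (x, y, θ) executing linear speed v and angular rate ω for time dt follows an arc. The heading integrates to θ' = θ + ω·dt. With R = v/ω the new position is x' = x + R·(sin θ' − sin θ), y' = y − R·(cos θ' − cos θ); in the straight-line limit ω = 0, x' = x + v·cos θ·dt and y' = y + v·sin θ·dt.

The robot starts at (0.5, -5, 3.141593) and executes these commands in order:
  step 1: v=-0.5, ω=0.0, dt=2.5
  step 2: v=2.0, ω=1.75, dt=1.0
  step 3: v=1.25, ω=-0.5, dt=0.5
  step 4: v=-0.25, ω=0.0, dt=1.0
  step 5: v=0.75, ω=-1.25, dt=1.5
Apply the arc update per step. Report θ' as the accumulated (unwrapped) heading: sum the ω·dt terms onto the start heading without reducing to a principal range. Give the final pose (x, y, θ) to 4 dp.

step 1: θ'=3.1416 (straight) → pose (1.7500, -5.0000, 3.1416)
step 2: θ'=4.8916 (R=1.1429) → pose (0.6254, -6.3466, 4.8916)
step 3: θ'=4.6416 (R=-2.5000) → pose (0.6592, -6.9690, 4.6416)
step 4: θ'=4.6416 (straight) → pose (0.6769, -6.7197, 4.6416)
step 5: θ'=2.7666 (R=-0.6000) → pose (-0.1414, -7.2355, 2.7666)

(-0.1414, -7.2355, 2.7666)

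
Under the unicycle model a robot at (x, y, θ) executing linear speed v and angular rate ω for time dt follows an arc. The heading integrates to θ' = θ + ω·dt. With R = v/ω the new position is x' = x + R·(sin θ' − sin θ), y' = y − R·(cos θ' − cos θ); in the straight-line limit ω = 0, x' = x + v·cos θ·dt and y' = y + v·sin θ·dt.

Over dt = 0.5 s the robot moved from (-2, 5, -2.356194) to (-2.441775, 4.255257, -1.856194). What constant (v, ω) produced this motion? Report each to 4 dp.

v = 1.7500, ω = 1.0000

Δθ = -1.856194 − -2.356194 = 0.500000
ω = Δθ/dt = 0.500000/0.5 = 1.0000
R = −Δy/(cos θ' − cos θ) = 1.7500
v = R·ω = 1.7500·1.0000 = 1.7500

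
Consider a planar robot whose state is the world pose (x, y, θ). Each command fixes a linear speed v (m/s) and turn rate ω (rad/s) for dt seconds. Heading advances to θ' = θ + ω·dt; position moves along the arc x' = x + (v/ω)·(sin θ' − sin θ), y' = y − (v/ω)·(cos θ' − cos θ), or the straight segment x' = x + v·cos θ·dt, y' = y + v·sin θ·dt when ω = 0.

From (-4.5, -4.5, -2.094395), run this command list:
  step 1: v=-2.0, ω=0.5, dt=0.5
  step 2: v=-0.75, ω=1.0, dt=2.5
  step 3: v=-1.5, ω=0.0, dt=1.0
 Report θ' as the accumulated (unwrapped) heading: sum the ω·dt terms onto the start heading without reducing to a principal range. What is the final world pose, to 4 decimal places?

(-6.4812, -3.6981, 0.6556)

step 1: θ'=-1.8444 (R=-4.0000) → pose (-4.1129, -3.5808, -1.8444)
step 2: θ'=0.6556 (R=-0.7500) → pose (-5.2922, -2.7836, 0.6556)
step 3: θ'=0.6556 (straight) → pose (-6.4812, -3.6981, 0.6556)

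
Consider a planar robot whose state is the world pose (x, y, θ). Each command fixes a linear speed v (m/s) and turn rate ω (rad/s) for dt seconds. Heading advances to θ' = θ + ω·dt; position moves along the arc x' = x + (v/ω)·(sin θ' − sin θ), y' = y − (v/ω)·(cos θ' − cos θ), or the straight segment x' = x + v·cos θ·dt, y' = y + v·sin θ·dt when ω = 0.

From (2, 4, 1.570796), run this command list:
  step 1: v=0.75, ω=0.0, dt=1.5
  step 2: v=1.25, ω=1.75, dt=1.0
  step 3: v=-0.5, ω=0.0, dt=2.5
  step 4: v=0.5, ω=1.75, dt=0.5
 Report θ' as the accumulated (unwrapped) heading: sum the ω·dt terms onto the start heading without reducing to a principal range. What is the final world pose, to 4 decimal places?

step 1: θ'=1.5708 (straight) → pose (2.0000, 5.1250, 1.5708)
step 2: θ'=3.3208 (R=0.7143) → pose (1.1584, 5.8278, 3.3208)
step 3: θ'=3.3208 (straight) → pose (2.3884, 6.0507, 3.3208)
step 4: θ'=4.1958 (R=0.2857) → pose (2.1909, 5.9106, 4.1958)

(2.1909, 5.9106, 4.1958)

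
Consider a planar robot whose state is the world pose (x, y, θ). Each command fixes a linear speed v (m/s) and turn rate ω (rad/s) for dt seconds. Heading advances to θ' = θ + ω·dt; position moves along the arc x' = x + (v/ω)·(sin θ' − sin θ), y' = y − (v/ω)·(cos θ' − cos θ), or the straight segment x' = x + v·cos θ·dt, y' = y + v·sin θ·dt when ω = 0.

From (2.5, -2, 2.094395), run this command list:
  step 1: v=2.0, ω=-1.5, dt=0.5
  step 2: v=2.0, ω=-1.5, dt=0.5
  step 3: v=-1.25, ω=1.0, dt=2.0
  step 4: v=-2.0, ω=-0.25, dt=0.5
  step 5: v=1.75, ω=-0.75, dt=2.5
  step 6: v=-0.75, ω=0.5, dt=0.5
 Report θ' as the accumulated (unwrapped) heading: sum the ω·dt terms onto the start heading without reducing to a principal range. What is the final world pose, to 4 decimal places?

(3.6419, 0.6084, 0.8444)

step 1: θ'=1.3444 (R=-1.3333) → pose (2.3554, -1.0340, 1.3444)
step 2: θ'=0.5944 (R=-1.3333) → pose (2.9080, -0.2287, 0.5944)
step 3: θ'=2.5944 (R=-1.2500) → pose (2.9577, -2.3318, 2.5944)
step 4: θ'=2.4694 (R=8.0000) → pose (3.7770, -2.9040, 2.4694)
step 5: θ'=0.5944 (R=-2.3333) → pose (3.9232, 0.8548, 0.5944)
step 6: θ'=0.8444 (R=-1.5000) → pose (3.6419, 0.6084, 0.8444)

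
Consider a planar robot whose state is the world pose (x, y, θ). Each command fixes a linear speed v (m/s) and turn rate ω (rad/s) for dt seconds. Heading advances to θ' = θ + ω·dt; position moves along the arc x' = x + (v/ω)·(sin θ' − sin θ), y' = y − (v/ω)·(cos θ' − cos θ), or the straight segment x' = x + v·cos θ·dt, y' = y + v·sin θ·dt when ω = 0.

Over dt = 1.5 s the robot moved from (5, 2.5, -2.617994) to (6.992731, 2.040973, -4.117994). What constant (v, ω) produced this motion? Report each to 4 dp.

Δθ = -4.117994 − -2.617994 = -1.500000
ω = Δθ/dt = -1.500000/1.5 = -1.0000
R = Δx/(sin θ' − sin θ) = 1.5000
v = R·ω = 1.5000·-1.0000 = -1.5000

v = -1.5000, ω = -1.0000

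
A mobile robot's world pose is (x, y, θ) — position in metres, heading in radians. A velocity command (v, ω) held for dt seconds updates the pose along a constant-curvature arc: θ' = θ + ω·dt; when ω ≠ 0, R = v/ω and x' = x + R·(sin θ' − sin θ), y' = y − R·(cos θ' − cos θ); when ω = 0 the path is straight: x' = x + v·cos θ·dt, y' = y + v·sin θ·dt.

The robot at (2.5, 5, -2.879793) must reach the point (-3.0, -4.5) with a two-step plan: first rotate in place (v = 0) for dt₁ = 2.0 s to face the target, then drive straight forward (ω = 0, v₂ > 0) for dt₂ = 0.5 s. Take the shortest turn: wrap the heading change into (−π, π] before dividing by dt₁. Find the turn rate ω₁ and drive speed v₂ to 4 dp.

heading to target = atan2(-4.5−5, -3−2.5) = -2.0956
Δθ = wrap(-2.0956 − -2.8798) = 0.7842; ω₁ = Δθ/dt₁ = 0.3921
distance = √((-3−2.5)² + (-4.5−5)²) = 10.9772; v₂ = distance/dt₂ = 21.9545

ω₁ = 0.3921, v₂ = 21.9545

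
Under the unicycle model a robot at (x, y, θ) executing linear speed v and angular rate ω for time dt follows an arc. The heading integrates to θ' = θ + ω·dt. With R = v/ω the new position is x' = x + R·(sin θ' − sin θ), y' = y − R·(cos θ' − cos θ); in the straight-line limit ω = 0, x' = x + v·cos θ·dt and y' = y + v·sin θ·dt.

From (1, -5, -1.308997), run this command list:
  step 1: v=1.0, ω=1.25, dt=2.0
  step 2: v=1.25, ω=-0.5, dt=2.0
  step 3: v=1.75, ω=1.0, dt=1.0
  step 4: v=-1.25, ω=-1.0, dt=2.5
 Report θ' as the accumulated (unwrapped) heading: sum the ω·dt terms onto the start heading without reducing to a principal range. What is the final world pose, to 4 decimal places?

step 1: θ'=1.1910 (R=0.8000) → pose (2.5157, -5.0895, 1.1910)
step 2: θ'=0.1910 (R=-2.5000) → pose (4.3630, -3.5618, 0.1910)
step 3: θ'=1.1910 (R=1.7500) → pose (5.6560, -2.4924, 1.1910)
step 4: θ'=-1.3090 (R=1.2500) → pose (3.2877, -2.3525, -1.3090)

(3.2877, -2.3525, -1.3090)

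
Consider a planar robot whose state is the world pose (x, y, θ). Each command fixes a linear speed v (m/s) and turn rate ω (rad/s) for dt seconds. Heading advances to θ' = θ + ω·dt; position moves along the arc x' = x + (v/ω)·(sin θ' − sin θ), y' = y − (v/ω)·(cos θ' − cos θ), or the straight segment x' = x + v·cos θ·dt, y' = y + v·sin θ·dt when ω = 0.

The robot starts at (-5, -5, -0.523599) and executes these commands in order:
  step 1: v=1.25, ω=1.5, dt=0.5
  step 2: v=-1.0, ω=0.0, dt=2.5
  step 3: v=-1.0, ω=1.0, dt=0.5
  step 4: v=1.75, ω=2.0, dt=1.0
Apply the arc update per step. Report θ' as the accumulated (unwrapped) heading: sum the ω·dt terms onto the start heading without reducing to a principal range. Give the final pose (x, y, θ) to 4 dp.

(-7.5004, -4.4237, 2.7264)

step 1: θ'=0.2264 (R=0.8333) → pose (-4.3963, -5.0904, 0.2264)
step 2: θ'=0.2264 (straight) → pose (-6.8325, -5.6516, 0.2264)
step 3: θ'=0.7264 (R=-1.0000) → pose (-7.2722, -5.8785, 0.7264)
step 4: θ'=2.7264 (R=0.8750) → pose (-7.5004, -4.4237, 2.7264)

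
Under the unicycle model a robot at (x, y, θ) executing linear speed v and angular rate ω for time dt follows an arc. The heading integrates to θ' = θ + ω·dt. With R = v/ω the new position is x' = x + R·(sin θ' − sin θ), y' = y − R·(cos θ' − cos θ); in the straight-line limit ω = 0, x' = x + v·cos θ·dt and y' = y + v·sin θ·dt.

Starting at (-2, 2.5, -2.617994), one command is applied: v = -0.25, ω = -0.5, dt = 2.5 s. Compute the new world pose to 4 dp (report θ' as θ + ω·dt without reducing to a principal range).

(-1.4179, 2.4408, -3.8680)

θ' = -2.6180 + -0.5·2.5 = -3.8680
R = v/ω = -0.25/-0.5 = 0.5000
x' = -2 + 0.5000·(sin -3.8680 − sin -2.6180) = -1.4179
y' = 2.5 − 0.5000·(cos -3.8680 − cos -2.6180) = 2.4408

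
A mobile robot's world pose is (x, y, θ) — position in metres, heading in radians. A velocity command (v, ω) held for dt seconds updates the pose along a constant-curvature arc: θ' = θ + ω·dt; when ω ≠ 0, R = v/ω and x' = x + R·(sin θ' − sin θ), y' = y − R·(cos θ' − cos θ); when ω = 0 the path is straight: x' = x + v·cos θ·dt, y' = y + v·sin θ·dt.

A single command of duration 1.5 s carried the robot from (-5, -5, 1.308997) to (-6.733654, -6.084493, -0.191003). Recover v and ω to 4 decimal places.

v = -1.5000, ω = -1.0000

Δθ = -0.191003 − 1.308997 = -1.500000
ω = Δθ/dt = -1.500000/1.5 = -1.0000
R = Δx/(sin θ' − sin θ) = 1.5000
v = R·ω = 1.5000·-1.0000 = -1.5000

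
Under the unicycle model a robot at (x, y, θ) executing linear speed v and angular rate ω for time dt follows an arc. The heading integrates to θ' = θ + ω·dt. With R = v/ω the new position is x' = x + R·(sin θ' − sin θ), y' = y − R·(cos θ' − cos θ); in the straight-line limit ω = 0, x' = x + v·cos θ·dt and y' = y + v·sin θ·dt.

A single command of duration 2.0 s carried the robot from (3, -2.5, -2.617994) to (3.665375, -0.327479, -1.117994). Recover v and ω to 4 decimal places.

v = -1.2500, ω = 0.7500

Δθ = -1.117994 − -2.617994 = 1.500000
ω = Δθ/dt = 1.500000/2.0 = 0.7500
R = −Δy/(cos θ' − cos θ) = -1.6667
v = R·ω = -1.6667·0.7500 = -1.2500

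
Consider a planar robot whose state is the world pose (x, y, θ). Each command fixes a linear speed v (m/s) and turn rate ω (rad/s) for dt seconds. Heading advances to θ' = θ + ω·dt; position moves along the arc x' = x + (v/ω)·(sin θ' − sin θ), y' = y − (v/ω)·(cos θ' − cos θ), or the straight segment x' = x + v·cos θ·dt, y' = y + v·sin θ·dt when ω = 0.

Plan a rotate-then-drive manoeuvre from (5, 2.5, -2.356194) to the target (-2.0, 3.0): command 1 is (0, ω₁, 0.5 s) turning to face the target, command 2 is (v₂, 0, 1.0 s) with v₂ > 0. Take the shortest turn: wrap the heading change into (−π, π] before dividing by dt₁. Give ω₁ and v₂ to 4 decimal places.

heading to target = atan2(3−2.5, -2−5) = 3.0703
Δθ = wrap(3.0703 − -2.3562) = -0.8567; ω₁ = Δθ/dt₁ = -1.7134
distance = √((-2−5)² + (3−2.5)²) = 7.0178; v₂ = distance/dt₂ = 7.0178

ω₁ = -1.7134, v₂ = 7.0178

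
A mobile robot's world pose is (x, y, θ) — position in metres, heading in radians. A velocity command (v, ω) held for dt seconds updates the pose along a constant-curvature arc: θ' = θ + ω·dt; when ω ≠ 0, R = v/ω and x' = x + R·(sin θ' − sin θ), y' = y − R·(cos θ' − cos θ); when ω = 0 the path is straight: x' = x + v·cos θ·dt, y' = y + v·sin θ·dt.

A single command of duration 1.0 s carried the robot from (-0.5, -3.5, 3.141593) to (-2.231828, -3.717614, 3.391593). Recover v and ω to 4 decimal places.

Δθ = 3.391593 − 3.141593 = 0.250000
ω = Δθ/dt = 0.250000/1.0 = 0.2500
R = Δx/(sin θ' − sin θ) = 7.0000
v = R·ω = 7.0000·0.2500 = 1.7500

v = 1.7500, ω = 0.2500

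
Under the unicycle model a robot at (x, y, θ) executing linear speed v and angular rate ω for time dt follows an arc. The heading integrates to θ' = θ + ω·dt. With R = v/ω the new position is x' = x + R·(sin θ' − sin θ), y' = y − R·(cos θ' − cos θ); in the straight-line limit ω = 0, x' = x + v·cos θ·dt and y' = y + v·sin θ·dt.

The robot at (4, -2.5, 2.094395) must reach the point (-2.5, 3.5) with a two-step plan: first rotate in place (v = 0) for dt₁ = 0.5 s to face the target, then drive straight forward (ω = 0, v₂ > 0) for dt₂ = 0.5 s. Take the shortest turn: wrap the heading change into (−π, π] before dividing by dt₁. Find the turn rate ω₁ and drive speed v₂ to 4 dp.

heading to target = atan2(3.5−-2.5, -2.5−4) = 2.3962
Δθ = wrap(2.3962 − 2.0944) = 0.3018; ω₁ = Δθ/dt₁ = 0.6036
distance = √((-2.5−4)² + (3.5−-2.5)²) = 8.8459; v₂ = distance/dt₂ = 17.6918

ω₁ = 0.6036, v₂ = 17.6918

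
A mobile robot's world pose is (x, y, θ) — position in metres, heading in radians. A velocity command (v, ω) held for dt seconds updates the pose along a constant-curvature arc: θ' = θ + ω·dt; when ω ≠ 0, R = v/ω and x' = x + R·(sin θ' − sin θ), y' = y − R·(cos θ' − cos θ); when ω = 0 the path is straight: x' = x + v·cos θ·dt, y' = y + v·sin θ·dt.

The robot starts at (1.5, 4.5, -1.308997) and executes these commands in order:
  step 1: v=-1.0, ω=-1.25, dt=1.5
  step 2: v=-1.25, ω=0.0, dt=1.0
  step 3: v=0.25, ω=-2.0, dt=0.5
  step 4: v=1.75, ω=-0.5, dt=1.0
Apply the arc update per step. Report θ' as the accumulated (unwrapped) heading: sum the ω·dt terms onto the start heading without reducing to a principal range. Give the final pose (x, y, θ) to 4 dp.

(2.9770, 7.1804, -4.6840)

step 1: θ'=-3.1840 (R=0.8000) → pose (2.3067, 5.5063, -3.1840)
step 2: θ'=-3.1840 (straight) → pose (3.5555, 5.4533, -3.1840)
step 3: θ'=-4.1840 (R=-0.1250) → pose (3.4529, 5.5152, -4.1840)
step 4: θ'=-4.6840 (R=-3.5000) → pose (2.9770, 7.1804, -4.6840)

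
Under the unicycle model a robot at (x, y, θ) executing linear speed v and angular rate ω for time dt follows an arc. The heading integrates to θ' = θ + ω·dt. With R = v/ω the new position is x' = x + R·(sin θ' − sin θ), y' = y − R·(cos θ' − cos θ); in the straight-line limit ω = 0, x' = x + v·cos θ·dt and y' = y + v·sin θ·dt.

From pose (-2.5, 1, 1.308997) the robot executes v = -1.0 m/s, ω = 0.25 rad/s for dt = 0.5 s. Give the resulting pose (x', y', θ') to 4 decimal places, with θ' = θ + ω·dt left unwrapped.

θ' = 1.3090 + 0.25·0.5 = 1.4340
R = v/ω = -1.0/0.25 = -4.0000
x' = -2.5 + -4.0000·(sin 1.4340 − sin 1.3090) = -2.5989
y' = 1 − -4.0000·(cos 1.4340 − cos 1.3090) = 0.5102

(-2.5989, 0.5102, 1.4340)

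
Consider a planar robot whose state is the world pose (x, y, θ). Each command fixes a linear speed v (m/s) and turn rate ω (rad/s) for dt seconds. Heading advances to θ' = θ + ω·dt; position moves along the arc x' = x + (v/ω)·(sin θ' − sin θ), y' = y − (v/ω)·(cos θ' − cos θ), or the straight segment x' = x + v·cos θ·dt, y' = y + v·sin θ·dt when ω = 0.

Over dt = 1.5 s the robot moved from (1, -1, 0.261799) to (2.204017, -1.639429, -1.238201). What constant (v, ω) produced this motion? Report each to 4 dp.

v = 1.0000, ω = -1.0000

Δθ = -1.238201 − 0.261799 = -1.500000
ω = Δθ/dt = -1.500000/1.5 = -1.0000
R = Δx/(sin θ' − sin θ) = -1.0000
v = R·ω = -1.0000·-1.0000 = 1.0000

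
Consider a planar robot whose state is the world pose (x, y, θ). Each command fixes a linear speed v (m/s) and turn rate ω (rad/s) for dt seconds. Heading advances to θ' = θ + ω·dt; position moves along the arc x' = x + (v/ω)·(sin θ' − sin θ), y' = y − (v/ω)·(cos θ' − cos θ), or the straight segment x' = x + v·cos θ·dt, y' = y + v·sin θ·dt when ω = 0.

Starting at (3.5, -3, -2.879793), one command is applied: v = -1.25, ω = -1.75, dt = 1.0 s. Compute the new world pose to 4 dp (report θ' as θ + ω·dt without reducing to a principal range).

(4.3967, -3.6310, -4.6298)

θ' = -2.8798 + -1.75·1.0 = -4.6298
R = v/ω = -1.25/-1.75 = 0.7143
x' = 3.5 + 0.7143·(sin -4.6298 − sin -2.8798) = 4.3967
y' = -3 − 0.7143·(cos -4.6298 − cos -2.8798) = -3.6310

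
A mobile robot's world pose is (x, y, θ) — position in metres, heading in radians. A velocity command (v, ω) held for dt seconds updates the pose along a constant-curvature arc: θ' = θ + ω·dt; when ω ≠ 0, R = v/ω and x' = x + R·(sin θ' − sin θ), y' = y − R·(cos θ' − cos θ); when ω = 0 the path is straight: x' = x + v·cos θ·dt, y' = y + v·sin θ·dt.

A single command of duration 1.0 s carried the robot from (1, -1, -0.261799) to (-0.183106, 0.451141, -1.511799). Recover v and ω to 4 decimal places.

v = -2.0000, ω = -1.2500

Δθ = -1.511799 − -0.261799 = -1.250000
ω = Δθ/dt = -1.250000/1.0 = -1.2500
R = −Δy/(cos θ' − cos θ) = 1.6000
v = R·ω = 1.6000·-1.2500 = -2.0000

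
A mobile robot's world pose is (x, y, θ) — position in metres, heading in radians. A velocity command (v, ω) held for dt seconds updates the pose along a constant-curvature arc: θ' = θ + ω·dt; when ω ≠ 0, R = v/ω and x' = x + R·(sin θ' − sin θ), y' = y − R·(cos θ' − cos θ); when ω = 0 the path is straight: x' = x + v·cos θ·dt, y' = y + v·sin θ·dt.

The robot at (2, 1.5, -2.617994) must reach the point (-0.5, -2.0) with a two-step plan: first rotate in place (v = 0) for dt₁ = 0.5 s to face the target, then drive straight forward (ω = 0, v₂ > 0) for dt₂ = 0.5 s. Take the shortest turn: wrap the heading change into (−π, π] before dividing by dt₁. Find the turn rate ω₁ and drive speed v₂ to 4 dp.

heading to target = atan2(-2−1.5, -0.5−2) = -2.1910
Δθ = wrap(-2.1910 − -2.6180) = 0.4269; ω₁ = Δθ/dt₁ = 0.8539
distance = √((-0.5−2)² + (-2−1.5)²) = 4.3012; v₂ = distance/dt₂ = 8.6023

ω₁ = 0.8539, v₂ = 8.6023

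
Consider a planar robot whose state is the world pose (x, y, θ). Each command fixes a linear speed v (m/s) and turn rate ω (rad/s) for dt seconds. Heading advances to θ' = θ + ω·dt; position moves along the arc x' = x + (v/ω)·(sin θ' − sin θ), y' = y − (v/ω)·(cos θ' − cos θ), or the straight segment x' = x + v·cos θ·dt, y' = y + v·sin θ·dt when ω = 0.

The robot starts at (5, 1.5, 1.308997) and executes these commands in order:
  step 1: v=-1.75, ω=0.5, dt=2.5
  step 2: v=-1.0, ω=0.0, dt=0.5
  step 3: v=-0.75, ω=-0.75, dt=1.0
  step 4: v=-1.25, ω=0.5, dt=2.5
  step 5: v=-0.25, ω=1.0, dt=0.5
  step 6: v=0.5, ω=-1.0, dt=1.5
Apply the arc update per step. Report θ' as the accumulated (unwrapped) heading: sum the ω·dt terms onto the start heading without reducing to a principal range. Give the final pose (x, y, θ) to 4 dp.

(8.9950, -4.8611, 2.0590)

step 1: θ'=2.5590 (R=-3.5000) → pose (6.4551, -2.3285, 2.5590)
step 2: θ'=2.5590 (straight) → pose (6.8726, -2.6036, 2.5590)
step 3: θ'=1.8090 (R=1.0000) → pose (7.2942, -3.2027, 1.8090)
step 4: θ'=3.0590 (R=-2.5000) → pose (9.5173, -5.1043, 3.0590)
step 5: θ'=3.5590 (R=-0.2500) → pose (9.6393, -5.0837, 3.5590)
step 6: θ'=2.0590 (R=-0.5000) → pose (8.9950, -4.8611, 2.0590)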